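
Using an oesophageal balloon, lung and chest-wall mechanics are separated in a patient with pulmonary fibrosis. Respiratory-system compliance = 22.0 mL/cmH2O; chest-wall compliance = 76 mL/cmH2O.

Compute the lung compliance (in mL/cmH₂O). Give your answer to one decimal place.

1/CL = 1/Crs − 1/Ccw.
1/CL = 1/22.0 − 1/76 = 0.0323.
CL = 30.96 mL/cmH2O.

31.0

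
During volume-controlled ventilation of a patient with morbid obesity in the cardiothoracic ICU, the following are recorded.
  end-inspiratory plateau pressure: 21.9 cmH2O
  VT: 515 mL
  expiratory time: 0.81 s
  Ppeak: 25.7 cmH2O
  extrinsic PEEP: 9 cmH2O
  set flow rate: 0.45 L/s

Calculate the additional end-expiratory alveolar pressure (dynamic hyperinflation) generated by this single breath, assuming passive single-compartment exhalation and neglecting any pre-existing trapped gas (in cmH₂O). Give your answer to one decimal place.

1.2

R = (PIP − Pplat)/V̇ = (25.7 − 21.9) / 0.45 = 3.8/0.45 = 8.444 cmH2O·s/L.
C = Vt/(Pplat − PEEP) = 515.0 / (21.9 − 9) = 515.0/12.9 = 39.922 mL/cmH2O.
τ = R × C = 8.444 × 0.03992 L/cmH2O = 0.3371 s.
Fraction remaining = e^(−Te/τ) = e^(−0.81/0.3371) = 0.09046; trapped volume = 515.0 × 0.09046 = 46.587 mL.
Additional alveolar pressure from trapping ≈ V_trapped / C = 46.587 / 39.922 = 1.167 cmH2O.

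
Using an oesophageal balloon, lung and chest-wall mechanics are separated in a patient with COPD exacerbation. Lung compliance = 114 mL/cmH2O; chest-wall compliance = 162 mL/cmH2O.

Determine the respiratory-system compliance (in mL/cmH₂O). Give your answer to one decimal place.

Lung and chest wall are elastances in series: 1/Crs = 1/CL + 1/Ccw.
1/Crs = 1/114 + 1/162 = 0.01494.
Crs = 66.934 mL/cmH2O.

66.9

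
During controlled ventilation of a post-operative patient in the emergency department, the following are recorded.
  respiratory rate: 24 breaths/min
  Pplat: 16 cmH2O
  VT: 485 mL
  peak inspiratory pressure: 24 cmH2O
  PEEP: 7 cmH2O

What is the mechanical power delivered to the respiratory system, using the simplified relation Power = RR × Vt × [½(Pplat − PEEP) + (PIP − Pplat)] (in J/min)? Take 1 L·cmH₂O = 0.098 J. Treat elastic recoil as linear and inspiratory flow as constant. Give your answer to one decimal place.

14.3

Per-breath work = Vt × [½(Pplat−PEEP) + (PIP−Pplat)] = 0.485 × [0.5×9.0 + 8.0] = 0.485 × 12.5 = 6.063 L·cmH2O.
Power = 24 × 6.063 = 145.51 L·cmH2O/min.
× 0.098 J/(L·cmH2O) → 14.26 J/min.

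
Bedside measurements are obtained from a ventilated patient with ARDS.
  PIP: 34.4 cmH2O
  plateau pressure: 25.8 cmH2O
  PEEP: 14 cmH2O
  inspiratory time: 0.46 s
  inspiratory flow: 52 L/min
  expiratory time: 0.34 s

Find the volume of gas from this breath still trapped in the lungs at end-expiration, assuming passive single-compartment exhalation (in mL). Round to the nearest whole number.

145

Flow: 52 L/min ÷ 60 = 0.8667 L/s.
Vt = flow × Ti = 0.8667 L/s × 0.46 s × 1000 mL/L = 398.68 mL.
R = (PIP − Pplat)/V̇ = (34.4 − 25.8) / 0.8667 = 8.6/0.8667 = 9.923 cmH2O·s/L.
C = Vt/(Pplat − PEEP) = 398.68 / (25.8 − 14) = 398.68/11.8 = 33.786 mL/cmH2O.
τ = R × C = 9.923 × 0.03379 L/cmH2O = 0.3353 s.
Fraction remaining = e^(−Te/τ) = e^(−0.34/0.3353) = 0.3628.
Trapped volume = 398.68 × 0.3628 = 144.64 mL.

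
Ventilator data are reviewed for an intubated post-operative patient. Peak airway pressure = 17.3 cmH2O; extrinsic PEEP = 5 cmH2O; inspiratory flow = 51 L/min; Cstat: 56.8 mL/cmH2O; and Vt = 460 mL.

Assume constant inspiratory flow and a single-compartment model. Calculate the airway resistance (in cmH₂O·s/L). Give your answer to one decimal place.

Flow: 51 L/min ÷ 60 = 0.85 L/s.
Equation of motion (constant flow): PIP = Vt/C + R·V̇ + PEEP.
R·V̇ = PIP − Vt/C − PEEP = 17.3 − 460/56.8 − 5 = 17.3 − 8.099 − 5 = 4.201 cmH2O.
R = 4.201 / 0.85 = 4.942 cmH2O·s/L.

4.9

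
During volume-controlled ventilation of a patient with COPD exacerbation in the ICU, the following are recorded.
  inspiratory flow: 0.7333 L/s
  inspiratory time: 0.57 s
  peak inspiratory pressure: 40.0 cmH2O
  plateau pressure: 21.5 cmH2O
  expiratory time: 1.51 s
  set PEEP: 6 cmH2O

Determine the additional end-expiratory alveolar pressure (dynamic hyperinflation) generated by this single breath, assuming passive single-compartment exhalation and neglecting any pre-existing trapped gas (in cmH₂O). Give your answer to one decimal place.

Vt = flow × Ti = 0.7333 L/s × 0.57 s × 1000 mL/L = 417.98 mL.
R = (PIP − Pplat)/V̇ = (40.0 − 21.5) / 0.7333 = 18.5/0.7333 = 25.228 cmH2O·s/L.
C = Vt/(Pplat − PEEP) = 417.98 / (21.5 − 6) = 417.98/15.5 = 26.966 mL/cmH2O.
τ = R × C = 25.228 × 0.02697 L/cmH2O = 0.6804 s.
Fraction remaining = e^(−Te/τ) = e^(−1.51/0.6804) = 0.1087; trapped volume = 417.98 × 0.1087 = 45.434 mL.
Additional alveolar pressure from trapping ≈ V_trapped / C = 45.434 / 26.966 = 1.685 cmH2O.

1.7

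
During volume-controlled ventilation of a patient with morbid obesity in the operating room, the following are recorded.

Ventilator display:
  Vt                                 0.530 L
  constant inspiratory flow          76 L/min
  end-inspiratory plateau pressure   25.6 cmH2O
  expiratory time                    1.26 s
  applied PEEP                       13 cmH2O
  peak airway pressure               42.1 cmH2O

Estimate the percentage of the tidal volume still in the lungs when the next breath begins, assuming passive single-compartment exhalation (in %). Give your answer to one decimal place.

Flow: 76 L/min ÷ 60 = 1.2667 L/s.
R = (PIP − Pplat)/V̇ = (42.1 − 25.6) / 1.2667 = 16.5/1.2667 = 13.026 cmH2O·s/L.
C = Vt/(Pplat − PEEP) = 530.0 / (25.6 − 13) = 530.0/12.6 = 42.063 mL/cmH2O.
τ = R × C = 13.026 × 0.04206 L/cmH2O = 0.5479 s.
Fraction remaining at end-expiration = e^(−Te/τ) = e^(−1.26/0.5479) = 0.1003 → 10.03%.

10.0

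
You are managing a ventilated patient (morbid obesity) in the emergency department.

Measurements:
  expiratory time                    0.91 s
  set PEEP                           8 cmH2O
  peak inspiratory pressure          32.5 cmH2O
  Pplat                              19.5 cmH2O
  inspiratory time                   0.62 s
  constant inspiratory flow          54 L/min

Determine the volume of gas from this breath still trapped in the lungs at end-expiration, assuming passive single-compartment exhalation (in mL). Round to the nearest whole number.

Flow: 54 L/min ÷ 60 = 0.9 L/s.
Vt = flow × Ti = 0.9 L/s × 0.62 s × 1000 mL/L = 558.0 mL.
R = (PIP − Pplat)/V̇ = (32.5 − 19.5) / 0.9 = 13.0/0.9 = 14.444 cmH2O·s/L.
C = Vt/(Pplat − PEEP) = 558.0 / (19.5 − 8) = 558.0/11.5 = 48.522 mL/cmH2O.
τ = R × C = 14.444 × 0.04852 L/cmH2O = 0.7008 s.
Fraction remaining = e^(−Te/τ) = e^(−0.91/0.7008) = 0.2729.
Trapped volume = 558.0 × 0.2729 = 152.28 mL.

152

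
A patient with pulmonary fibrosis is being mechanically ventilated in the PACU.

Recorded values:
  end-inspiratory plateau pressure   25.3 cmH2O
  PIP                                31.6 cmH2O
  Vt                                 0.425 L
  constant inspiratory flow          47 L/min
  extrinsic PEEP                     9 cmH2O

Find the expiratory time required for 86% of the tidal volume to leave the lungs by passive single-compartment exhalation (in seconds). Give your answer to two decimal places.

Flow: 47 L/min ÷ 60 = 0.7833 L/s.
R = (PIP − Pplat)/V̇ = (31.6 − 25.3) / 0.7833 = 6.3/0.7833 = 8.043 cmH2O·s/L.
C = Vt/(Pplat − PEEP) = 425.0 / (25.3 − 9) = 425.0/16.3 = 26.074 mL/cmH2O.
τ = R × C = 8.043 × 0.02607 L/cmH2O = 0.2097 s.
t = −τ·ln(1 − 0.86) = −0.2097·ln(0.14) = 0.4123 s.

0.41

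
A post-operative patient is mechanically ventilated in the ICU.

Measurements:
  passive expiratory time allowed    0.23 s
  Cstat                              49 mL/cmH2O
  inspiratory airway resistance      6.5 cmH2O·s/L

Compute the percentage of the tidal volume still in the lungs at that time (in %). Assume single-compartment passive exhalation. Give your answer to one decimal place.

τ = R × C = 6.5 × 49 mL/cmH2O = 6.5 × 0.049 L/cmH2O = 0.3185 s.
Passive exhalation: V(t)/V₀ = e^(−t/τ) = e^(−0.23/0.3185) = 0.4857.
Fraction remaining = 0.4857 → 48.57%.

48.6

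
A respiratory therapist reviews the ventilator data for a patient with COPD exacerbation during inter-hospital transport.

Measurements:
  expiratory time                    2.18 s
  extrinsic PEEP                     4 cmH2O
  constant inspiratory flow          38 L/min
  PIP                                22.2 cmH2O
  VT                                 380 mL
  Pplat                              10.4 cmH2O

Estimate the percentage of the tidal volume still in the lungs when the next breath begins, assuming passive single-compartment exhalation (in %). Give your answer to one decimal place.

13.9

Flow: 38 L/min ÷ 60 = 0.6333 L/s.
R = (PIP − Pplat)/V̇ = (22.2 − 10.4) / 0.6333 = 11.8/0.6333 = 18.633 cmH2O·s/L.
C = Vt/(Pplat − PEEP) = 380.0 / (10.4 − 4) = 380.0/6.4 = 59.375 mL/cmH2O.
τ = R × C = 18.633 × 0.05938 L/cmH2O = 1.106 s.
Fraction remaining at end-expiration = e^(−Te/τ) = e^(−2.18/1.106) = 0.1393 → 13.93%.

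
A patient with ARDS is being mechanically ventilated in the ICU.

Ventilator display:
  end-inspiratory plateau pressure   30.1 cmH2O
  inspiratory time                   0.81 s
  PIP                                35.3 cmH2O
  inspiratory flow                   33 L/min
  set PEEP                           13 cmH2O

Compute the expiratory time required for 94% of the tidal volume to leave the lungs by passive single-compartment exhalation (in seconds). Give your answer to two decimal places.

Flow: 33 L/min ÷ 60 = 0.55 L/s.
Vt = flow × Ti = 0.55 L/s × 0.81 s × 1000 mL/L = 445.5 mL.
R = (PIP − Pplat)/V̇ = (35.3 − 30.1) / 0.55 = 5.2/0.55 = 9.455 cmH2O·s/L.
C = Vt/(Pplat − PEEP) = 445.5 / (30.1 − 13) = 445.5/17.1 = 26.053 mL/cmH2O.
τ = R × C = 9.455 × 0.02605 L/cmH2O = 0.2463 s.
t = −τ·ln(1 − 0.94) = −0.2463·ln(0.06) = 0.6929 s.

0.69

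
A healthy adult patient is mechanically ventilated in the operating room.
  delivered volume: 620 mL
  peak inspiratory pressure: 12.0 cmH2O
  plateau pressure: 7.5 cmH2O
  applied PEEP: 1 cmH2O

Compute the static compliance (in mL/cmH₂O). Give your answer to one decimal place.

95.4

Cstat = Vt / (Pplat − PEEP) = 620 / (7.5 − 1) = 620 / 6.5 = 95.385 mL/cmH2O.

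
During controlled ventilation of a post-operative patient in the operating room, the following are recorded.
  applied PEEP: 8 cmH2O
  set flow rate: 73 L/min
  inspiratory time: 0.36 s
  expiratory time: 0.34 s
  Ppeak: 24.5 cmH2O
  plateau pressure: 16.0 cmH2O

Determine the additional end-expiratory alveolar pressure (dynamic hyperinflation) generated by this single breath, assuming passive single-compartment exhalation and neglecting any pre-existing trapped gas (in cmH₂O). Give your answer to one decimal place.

3.3

Flow: 73 L/min ÷ 60 = 1.2167 L/s.
Vt = flow × Ti = 1.2167 L/s × 0.36 s × 1000 mL/L = 438.01 mL.
R = (PIP − Pplat)/V̇ = (24.5 − 16.0) / 1.2167 = 8.5/1.2167 = 6.986 cmH2O·s/L.
C = Vt/(Pplat − PEEP) = 438.01 / (16.0 − 8) = 438.01/8.0 = 54.751 mL/cmH2O.
τ = R × C = 6.986 × 0.05475 L/cmH2O = 0.3825 s.
Fraction remaining = e^(−Te/τ) = e^(−0.34/0.3825) = 0.4111; trapped volume = 438.01 × 0.4111 = 180.07 mL.
Additional alveolar pressure from trapping ≈ V_trapped / C = 180.07 / 54.751 = 3.289 cmH2O.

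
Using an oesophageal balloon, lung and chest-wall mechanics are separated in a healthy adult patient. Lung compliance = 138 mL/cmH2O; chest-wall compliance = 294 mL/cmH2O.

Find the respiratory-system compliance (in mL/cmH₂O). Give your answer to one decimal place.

Lung and chest wall are elastances in series: 1/Crs = 1/CL + 1/Ccw.
1/Crs = 1/138 + 1/294 = 0.01065.
Crs = 93.897 mL/cmH2O.

93.9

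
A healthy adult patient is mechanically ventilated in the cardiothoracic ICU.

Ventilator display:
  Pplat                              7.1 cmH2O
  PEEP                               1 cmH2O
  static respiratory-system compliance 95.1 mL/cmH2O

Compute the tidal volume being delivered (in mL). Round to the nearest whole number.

580

Vt = Cstat × (Pplat − PEEP) = 95.1 × (7.1 − 1) = 95.1 × 6.1 = 580.11 mL.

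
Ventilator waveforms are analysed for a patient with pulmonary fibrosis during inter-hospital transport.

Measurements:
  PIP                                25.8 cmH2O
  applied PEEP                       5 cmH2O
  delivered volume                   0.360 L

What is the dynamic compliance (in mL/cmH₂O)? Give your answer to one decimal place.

Dynamic compliance = Vt / (PIP − PEEP) = 360 / (25.8 − 5) = 360 / 20.8 = 17.308 mL/cmH2O.

17.3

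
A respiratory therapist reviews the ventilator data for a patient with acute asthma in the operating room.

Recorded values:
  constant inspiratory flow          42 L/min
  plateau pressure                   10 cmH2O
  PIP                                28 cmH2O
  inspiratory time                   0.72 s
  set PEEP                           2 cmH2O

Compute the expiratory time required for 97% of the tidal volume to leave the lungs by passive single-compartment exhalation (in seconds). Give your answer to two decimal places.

5.68

Flow: 42 L/min ÷ 60 = 0.7 L/s.
Vt = flow × Ti = 0.7 L/s × 0.72 s × 1000 mL/L = 504.0 mL.
R = (PIP − Pplat)/V̇ = (28 − 10) / 0.7 = 18.0/0.7 = 25.714 cmH2O·s/L.
C = Vt/(Pplat − PEEP) = 504.0 / (10 − 2) = 504.0/8.0 = 63.0 mL/cmH2O.
τ = R × C = 25.714 × 0.063 L/cmH2O = 1.62 s.
t = −τ·ln(1 − 0.97) = −1.62·ln(0.03) = 5.681 s.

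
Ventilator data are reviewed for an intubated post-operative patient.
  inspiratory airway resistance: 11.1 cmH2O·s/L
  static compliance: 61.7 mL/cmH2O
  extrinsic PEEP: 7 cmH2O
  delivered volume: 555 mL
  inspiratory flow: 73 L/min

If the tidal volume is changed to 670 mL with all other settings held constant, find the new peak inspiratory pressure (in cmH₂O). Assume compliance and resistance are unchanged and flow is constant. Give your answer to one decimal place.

Flow: 73 L/min ÷ 60 = 1.2167 L/s.
PIP = Vt/C + R·V̇ + PEEP (constant-flow equation of motion).
Only the elastic term changes: ΔPIP = ΔVt / C = (670 − 555) / 61.7 = 1.864 cmH2O.
Original PIP = 555/61.7 + 11.1×1.2167 + 7 = 29.501 cmH2O; new PIP = 29.501 + (1.864) = 31.365 cmH2O.

31.4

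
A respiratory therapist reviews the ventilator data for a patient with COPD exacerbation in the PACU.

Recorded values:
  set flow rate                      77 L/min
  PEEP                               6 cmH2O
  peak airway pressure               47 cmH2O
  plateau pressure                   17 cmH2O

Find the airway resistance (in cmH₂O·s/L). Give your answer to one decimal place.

23.4

Flow: 77 L/min ÷ 60 = 1.2833 L/s.
Raw = (PIP − Pplat) / flow = (47 − 17) / 1.2833 = 30.0 / 1.2833 = 23.377 cmH2O·s/L.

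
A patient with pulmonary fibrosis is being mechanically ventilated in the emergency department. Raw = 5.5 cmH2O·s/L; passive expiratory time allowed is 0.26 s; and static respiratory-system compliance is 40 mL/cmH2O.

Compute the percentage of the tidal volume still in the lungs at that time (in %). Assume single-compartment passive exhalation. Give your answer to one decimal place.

τ = R × C = 5.5 × 40 mL/cmH2O = 5.5 × 0.040 L/cmH2O = 0.22 s.
Passive exhalation: V(t)/V₀ = e^(−t/τ) = e^(−0.26/0.22) = 0.3067.
Fraction remaining = 0.3067 → 30.67%.

30.7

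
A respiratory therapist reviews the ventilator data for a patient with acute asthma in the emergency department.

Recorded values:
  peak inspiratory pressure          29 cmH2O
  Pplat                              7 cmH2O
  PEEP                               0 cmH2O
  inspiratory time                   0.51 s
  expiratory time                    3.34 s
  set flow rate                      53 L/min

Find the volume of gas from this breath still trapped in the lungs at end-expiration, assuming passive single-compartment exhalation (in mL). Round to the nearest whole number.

Flow: 53 L/min ÷ 60 = 0.8833 L/s.
Vt = flow × Ti = 0.8833 L/s × 0.51 s × 1000 mL/L = 450.48 mL.
R = (PIP − Pplat)/V̇ = (29 − 7) / 0.8833 = 22.0/0.8833 = 24.907 cmH2O·s/L.
C = Vt/(Pplat − PEEP) = 450.48 / (7 − 0) = 450.48/7.0 = 64.354 mL/cmH2O.
τ = R × C = 24.907 × 0.06435 L/cmH2O = 1.603 s.
Fraction remaining = e^(−Te/τ) = e^(−3.34/1.603) = 0.1245.
Trapped volume = 450.48 × 0.1245 = 56.085 mL.

56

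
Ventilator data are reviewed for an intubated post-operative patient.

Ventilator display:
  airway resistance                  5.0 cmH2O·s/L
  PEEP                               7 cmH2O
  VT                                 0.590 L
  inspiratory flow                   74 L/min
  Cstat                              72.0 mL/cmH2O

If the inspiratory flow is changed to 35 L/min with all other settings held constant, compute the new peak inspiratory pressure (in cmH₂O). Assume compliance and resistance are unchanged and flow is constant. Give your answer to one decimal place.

18.1

Flow: 74 L/min ÷ 60 = 1.2333 L/s.
New flow: 35 L/min ÷ 60 = 0.5833 L/s.
PIP = Vt/C + R·V̇ + PEEP (constant-flow equation of motion).
Only the resistive term changes: ΔPIP = R × ΔV̇ = 5.0 × (0.5833 − 1.2333) = 5.0 × -0.65 = -3.25 cmH2O.
Original PIP = 590/72.0 + 5.0×1.2333 + 7 = 21.361 cmH2O; new PIP = 21.361 + (-3.25) = 18.111 cmH2O.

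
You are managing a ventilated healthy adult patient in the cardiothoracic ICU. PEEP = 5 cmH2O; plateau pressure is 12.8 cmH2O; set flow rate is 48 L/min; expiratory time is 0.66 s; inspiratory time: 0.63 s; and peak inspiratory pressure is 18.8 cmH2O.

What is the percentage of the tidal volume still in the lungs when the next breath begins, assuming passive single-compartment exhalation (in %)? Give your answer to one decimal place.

Flow: 48 L/min ÷ 60 = 0.8 L/s.
Vt = flow × Ti = 0.8 L/s × 0.63 s × 1000 mL/L = 504.0 mL.
R = (PIP − Pplat)/V̇ = (18.8 − 12.8) / 0.8 = 6.0/0.8 = 7.5 cmH2O·s/L.
C = Vt/(Pplat − PEEP) = 504.0 / (12.8 − 5) = 504.0/7.8 = 64.615 mL/cmH2O.
τ = R × C = 7.5 × 0.06462 L/cmH2O = 0.4847 s.
Fraction remaining at end-expiration = e^(−Te/τ) = e^(−0.66/0.4847) = 0.2562 → 25.62%.

25.6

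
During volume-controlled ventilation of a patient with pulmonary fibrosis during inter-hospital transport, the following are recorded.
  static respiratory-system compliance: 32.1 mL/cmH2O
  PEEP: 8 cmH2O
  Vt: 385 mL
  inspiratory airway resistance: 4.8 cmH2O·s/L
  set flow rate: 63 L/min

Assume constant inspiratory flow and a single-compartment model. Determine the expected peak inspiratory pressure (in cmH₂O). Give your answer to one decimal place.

25.0

Flow: 63 L/min ÷ 60 = 1.05 L/s.
Equation of motion (constant flow): PIP = Vt/C + R·V̇ + PEEP.
PIP = 385/32.1 + 4.8×1.05 + 8 = 11.994 + 5.04 + 8 = 25.034 cmH2O.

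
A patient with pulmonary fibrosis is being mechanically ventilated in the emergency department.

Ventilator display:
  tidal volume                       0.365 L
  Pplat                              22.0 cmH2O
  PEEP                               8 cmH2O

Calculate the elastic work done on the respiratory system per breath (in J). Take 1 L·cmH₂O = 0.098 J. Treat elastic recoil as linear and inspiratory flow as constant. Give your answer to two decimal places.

Elastic work ≈ ½ × (Pplat − PEEP) × Vt = 0.5 × (22.0 − 8) × 0.365 L = 0.5 × 14.0 × 0.365 = 2.555 L·cmH2O.
× 0.098 J/(L·cmH2O) → 0.2504 J.

0.25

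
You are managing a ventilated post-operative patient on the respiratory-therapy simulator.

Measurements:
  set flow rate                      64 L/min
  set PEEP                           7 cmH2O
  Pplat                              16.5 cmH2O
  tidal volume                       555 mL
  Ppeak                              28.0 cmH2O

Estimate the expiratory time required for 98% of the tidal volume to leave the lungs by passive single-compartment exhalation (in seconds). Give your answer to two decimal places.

Flow: 64 L/min ÷ 60 = 1.0667 L/s.
R = (PIP − Pplat)/V̇ = (28.0 − 16.5) / 1.0667 = 11.5/1.0667 = 10.781 cmH2O·s/L.
C = Vt/(Pplat − PEEP) = 555.0 / (16.5 − 7) = 555.0/9.5 = 58.421 mL/cmH2O.
τ = R × C = 10.781 × 0.05842 L/cmH2O = 0.6298 s.
t = −τ·ln(1 − 0.98) = −0.6298·ln(0.02) = 2.464 s.

2.46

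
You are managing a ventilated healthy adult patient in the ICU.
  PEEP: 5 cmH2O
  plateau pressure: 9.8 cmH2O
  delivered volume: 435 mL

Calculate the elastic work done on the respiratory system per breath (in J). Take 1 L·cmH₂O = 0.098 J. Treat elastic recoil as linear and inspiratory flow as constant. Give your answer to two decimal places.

0.10

Elastic work ≈ ½ × (Pplat − PEEP) × Vt = 0.5 × (9.8 − 5) × 0.435 L = 0.5 × 4.8 × 0.435 = 1.044 L·cmH2O.
× 0.098 J/(L·cmH2O) → 0.1023 J.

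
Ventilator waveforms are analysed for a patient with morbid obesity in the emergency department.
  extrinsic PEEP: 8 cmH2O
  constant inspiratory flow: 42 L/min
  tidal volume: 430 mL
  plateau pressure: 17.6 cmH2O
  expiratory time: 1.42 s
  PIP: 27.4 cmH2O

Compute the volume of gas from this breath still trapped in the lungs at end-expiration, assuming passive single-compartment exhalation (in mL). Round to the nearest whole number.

45

Flow: 42 L/min ÷ 60 = 0.7 L/s.
R = (PIP − Pplat)/V̇ = (27.4 − 17.6) / 0.7 = 9.8/0.7 = 14.0 cmH2O·s/L.
C = Vt/(Pplat − PEEP) = 430.0 / (17.6 − 8) = 430.0/9.6 = 44.792 mL/cmH2O.
τ = R × C = 14.0 × 0.04479 L/cmH2O = 0.6271 s.
Fraction remaining = e^(−Te/τ) = e^(−1.42/0.6271) = 0.1039.
Trapped volume = 430.0 × 0.1039 = 44.677 mL.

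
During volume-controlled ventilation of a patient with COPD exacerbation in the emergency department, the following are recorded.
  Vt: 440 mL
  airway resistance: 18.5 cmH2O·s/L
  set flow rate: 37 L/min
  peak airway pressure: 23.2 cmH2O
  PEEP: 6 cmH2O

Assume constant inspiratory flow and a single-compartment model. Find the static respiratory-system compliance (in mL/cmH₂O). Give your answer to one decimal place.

76.0

Flow: 37 L/min ÷ 60 = 0.6167 L/s.
Equation of motion (constant flow): PIP = Vt/C + R·V̇ + PEEP.
Vt/C = PIP − R·V̇ − PEEP = 23.2 − 18.5×0.6167 − 6 = 23.2 − 11.409 − 6 = 5.791 cmH2O.
C = Vt / 5.791 = 440 / 5.791 = 75.98 mL/cmH2O.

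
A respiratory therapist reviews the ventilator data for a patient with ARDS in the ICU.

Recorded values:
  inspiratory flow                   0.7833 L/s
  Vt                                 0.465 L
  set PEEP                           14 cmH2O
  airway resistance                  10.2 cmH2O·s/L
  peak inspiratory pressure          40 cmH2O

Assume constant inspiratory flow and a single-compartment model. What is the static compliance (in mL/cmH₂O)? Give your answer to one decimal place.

25.8

Equation of motion (constant flow): PIP = Vt/C + R·V̇ + PEEP.
Vt/C = PIP − R·V̇ − PEEP = 40 − 10.2×0.7833 − 14 = 40 − 7.99 − 14 = 18.01 cmH2O.
C = Vt / 18.01 = 465 / 18.01 = 25.819 mL/cmH2O.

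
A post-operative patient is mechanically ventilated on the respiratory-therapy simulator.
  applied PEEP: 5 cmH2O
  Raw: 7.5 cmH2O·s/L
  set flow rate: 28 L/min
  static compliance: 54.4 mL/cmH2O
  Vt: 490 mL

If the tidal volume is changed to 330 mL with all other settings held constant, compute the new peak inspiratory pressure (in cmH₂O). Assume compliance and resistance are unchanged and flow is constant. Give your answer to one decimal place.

Flow: 28 L/min ÷ 60 = 0.4667 L/s.
PIP = Vt/C + R·V̇ + PEEP (constant-flow equation of motion).
Only the elastic term changes: ΔPIP = ΔVt / C = (330 − 490) / 54.4 = -2.941 cmH2O.
Original PIP = 490/54.4 + 7.5×0.4667 + 5 = 17.508 cmH2O; new PIP = 17.508 + (-2.941) = 14.567 cmH2O.

14.6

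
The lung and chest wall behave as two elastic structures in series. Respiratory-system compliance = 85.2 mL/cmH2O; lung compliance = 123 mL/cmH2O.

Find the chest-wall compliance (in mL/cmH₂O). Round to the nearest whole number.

1/Ccw = 1/Crs − 1/CL.
1/Ccw = 1/85.2 − 1/123 = 0.003607.
Ccw = 277.24 mL/cmH2O.

277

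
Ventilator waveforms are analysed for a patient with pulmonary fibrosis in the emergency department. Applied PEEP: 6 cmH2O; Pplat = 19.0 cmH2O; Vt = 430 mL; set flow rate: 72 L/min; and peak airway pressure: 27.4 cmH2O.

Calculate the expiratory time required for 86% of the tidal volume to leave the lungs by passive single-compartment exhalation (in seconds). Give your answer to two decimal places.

Flow: 72 L/min ÷ 60 = 1.2 L/s.
R = (PIP − Pplat)/V̇ = (27.4 − 19.0) / 1.2 = 8.4/1.2 = 7.0 cmH2O·s/L.
C = Vt/(Pplat − PEEP) = 430.0 / (19.0 − 6) = 430.0/13.0 = 33.077 mL/cmH2O.
τ = R × C = 7.0 × 0.03308 L/cmH2O = 0.2316 s.
t = −τ·ln(1 − 0.86) = −0.2316·ln(0.14) = 0.4554 s.

0.46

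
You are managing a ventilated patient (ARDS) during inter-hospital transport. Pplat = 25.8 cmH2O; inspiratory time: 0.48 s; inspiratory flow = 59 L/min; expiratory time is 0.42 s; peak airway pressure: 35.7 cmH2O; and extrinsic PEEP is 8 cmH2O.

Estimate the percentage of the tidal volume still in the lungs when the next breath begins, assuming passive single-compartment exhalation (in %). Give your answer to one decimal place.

20.7

Flow: 59 L/min ÷ 60 = 0.9833 L/s.
Vt = flow × Ti = 0.9833 L/s × 0.48 s × 1000 mL/L = 471.98 mL.
R = (PIP − Pplat)/V̇ = (35.7 − 25.8) / 0.9833 = 9.9/0.9833 = 10.068 cmH2O·s/L.
C = Vt/(Pplat − PEEP) = 471.98 / (25.8 − 8) = 471.98/17.8 = 26.516 mL/cmH2O.
τ = R × C = 10.068 × 0.02652 L/cmH2O = 0.267 s.
Fraction remaining at end-expiration = e^(−Te/τ) = e^(−0.42/0.267) = 0.2074 → 20.74%.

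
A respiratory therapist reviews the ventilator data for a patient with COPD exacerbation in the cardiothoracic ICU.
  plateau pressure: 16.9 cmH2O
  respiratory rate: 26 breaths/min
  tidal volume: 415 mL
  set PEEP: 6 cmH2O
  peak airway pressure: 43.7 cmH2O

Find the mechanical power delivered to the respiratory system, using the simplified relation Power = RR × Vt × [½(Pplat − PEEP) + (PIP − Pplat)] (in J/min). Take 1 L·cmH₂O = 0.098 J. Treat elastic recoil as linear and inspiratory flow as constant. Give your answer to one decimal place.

34.1

Per-breath work = Vt × [½(Pplat−PEEP) + (PIP−Pplat)] = 0.415 × [0.5×10.9 + 26.8] = 0.415 × 32.25 = 13.384 L·cmH2O.
Power = 26 × 13.384 = 347.98 L·cmH2O/min.
× 0.098 J/(L·cmH2O) → 34.102 J/min.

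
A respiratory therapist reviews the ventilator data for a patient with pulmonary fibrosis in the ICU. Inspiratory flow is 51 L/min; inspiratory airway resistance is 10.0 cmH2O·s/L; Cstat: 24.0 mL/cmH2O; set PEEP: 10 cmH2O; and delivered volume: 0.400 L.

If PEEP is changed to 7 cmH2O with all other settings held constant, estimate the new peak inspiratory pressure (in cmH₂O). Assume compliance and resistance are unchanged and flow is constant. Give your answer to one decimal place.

32.2

Flow: 51 L/min ÷ 60 = 0.85 L/s.
PIP = Vt/C + R·V̇ + PEEP (constant-flow equation of motion).
Only the baseline term changes: ΔPIP = ΔPEEP = 7 − 10 = -3.0 cmH2O.
Original PIP = 400/24.0 + 10.0×0.85 + 10 = 35.167 cmH2O; new PIP = 35.167 + (-3.0) = 32.167 cmH2O.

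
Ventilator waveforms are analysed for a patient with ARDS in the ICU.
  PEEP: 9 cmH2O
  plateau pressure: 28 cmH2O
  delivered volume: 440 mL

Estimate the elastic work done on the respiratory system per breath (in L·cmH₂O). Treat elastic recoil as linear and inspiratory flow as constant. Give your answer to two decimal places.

Elastic work ≈ ½ × (Pplat − PEEP) × Vt = 0.5 × (28 − 9) × 0.440 L = 0.5 × 19.0 × 0.440 = 4.18 L·cmH2O.

4.18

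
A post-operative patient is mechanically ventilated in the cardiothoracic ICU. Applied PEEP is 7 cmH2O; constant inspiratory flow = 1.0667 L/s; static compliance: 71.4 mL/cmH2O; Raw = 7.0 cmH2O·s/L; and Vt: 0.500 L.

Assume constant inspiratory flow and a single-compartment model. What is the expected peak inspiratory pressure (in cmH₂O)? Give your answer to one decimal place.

21.5

Equation of motion (constant flow): PIP = Vt/C + R·V̇ + PEEP.
PIP = 500/71.4 + 7.0×1.0667 + 7 = 7.003 + 7.467 + 7 = 21.47 cmH2O.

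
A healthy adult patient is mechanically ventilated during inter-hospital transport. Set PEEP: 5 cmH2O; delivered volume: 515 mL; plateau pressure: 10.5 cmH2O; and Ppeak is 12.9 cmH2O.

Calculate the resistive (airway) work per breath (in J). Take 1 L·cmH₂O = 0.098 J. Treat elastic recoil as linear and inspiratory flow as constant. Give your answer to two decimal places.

With constant inspiratory flow the resistive pressure is constant at PIP − Pplat = 12.9 − 10.5 = 2.4 cmH2O, so resistive work = 2.4 × 0.515 = 1.236 L·cmH2O.
× 0.098 J/(L·cmH2O) → 0.1211 J.

0.12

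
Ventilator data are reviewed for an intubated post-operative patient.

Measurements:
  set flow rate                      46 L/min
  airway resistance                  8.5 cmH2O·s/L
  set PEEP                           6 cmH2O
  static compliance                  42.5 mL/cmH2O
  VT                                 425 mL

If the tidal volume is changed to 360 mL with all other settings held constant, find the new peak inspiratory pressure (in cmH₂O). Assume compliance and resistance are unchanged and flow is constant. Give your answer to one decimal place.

21.0

Flow: 46 L/min ÷ 60 = 0.7667 L/s.
PIP = Vt/C + R·V̇ + PEEP (constant-flow equation of motion).
Only the elastic term changes: ΔPIP = ΔVt / C = (360 − 425) / 42.5 = -1.529 cmH2O.
Original PIP = 425/42.5 + 8.5×0.7667 + 6 = 22.517 cmH2O; new PIP = 22.517 + (-1.529) = 20.988 cmH2O.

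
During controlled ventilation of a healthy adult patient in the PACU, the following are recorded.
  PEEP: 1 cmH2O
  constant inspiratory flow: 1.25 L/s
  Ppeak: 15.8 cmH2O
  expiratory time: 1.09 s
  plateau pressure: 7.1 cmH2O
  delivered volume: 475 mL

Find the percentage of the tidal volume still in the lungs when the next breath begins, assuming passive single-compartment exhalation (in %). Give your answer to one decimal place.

R = (PIP − Pplat)/V̇ = (15.8 − 7.1) / 1.25 = 8.7/1.25 = 6.96 cmH2O·s/L.
C = Vt/(Pplat − PEEP) = 475.0 / (7.1 − 1) = 475.0/6.1 = 77.869 mL/cmH2O.
τ = R × C = 6.96 × 0.07787 L/cmH2O = 0.542 s.
Fraction remaining at end-expiration = e^(−Te/τ) = e^(−1.09/0.542) = 0.1338 → 13.38%.

13.4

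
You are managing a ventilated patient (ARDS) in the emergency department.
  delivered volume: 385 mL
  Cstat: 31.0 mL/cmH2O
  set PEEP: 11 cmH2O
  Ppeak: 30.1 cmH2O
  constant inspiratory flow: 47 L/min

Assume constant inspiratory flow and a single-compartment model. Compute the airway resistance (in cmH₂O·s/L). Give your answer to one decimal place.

8.5

Flow: 47 L/min ÷ 60 = 0.7833 L/s.
Equation of motion (constant flow): PIP = Vt/C + R·V̇ + PEEP.
R·V̇ = PIP − Vt/C − PEEP = 30.1 − 385/31.0 − 11 = 30.1 − 12.419 − 11 = 6.681 cmH2O.
R = 6.681 / 0.7833 = 8.529 cmH2O·s/L.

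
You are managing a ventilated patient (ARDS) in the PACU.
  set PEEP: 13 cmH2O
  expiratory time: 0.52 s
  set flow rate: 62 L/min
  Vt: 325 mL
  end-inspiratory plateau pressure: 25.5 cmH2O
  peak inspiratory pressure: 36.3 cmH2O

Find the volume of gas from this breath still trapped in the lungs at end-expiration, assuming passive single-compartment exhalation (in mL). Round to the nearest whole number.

48

Flow: 62 L/min ÷ 60 = 1.0333 L/s.
R = (PIP − Pplat)/V̇ = (36.3 − 25.5) / 1.0333 = 10.8/1.0333 = 10.452 cmH2O·s/L.
C = Vt/(Pplat − PEEP) = 325.0 / (25.5 − 13) = 325.0/12.5 = 26.0 mL/cmH2O.
τ = R × C = 10.452 × 0.026 L/cmH2O = 0.2718 s.
Fraction remaining = e^(−Te/τ) = e^(−0.52/0.2718) = 0.1476.
Trapped volume = 325.0 × 0.1476 = 47.97 mL.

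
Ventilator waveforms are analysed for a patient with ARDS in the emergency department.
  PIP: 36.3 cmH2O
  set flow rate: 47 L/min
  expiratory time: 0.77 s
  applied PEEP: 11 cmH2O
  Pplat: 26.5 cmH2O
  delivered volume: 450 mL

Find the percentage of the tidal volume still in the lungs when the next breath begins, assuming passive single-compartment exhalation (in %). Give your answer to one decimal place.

12.0

Flow: 47 L/min ÷ 60 = 0.7833 L/s.
R = (PIP − Pplat)/V̇ = (36.3 − 26.5) / 0.7833 = 9.8/0.7833 = 12.511 cmH2O·s/L.
C = Vt/(Pplat − PEEP) = 450.0 / (26.5 − 11) = 450.0/15.5 = 29.032 mL/cmH2O.
τ = R × C = 12.511 × 0.02903 L/cmH2O = 0.3632 s.
Fraction remaining at end-expiration = e^(−Te/τ) = e^(−0.77/0.3632) = 0.12 → 12.0%.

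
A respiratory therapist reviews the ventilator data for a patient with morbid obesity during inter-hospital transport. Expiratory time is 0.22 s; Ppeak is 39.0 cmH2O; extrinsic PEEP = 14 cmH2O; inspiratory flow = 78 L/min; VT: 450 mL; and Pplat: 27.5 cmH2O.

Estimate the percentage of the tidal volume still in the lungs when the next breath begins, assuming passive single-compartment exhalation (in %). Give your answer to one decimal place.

47.4

Flow: 78 L/min ÷ 60 = 1.3 L/s.
R = (PIP − Pplat)/V̇ = (39.0 − 27.5) / 1.3 = 11.5/1.3 = 8.846 cmH2O·s/L.
C = Vt/(Pplat − PEEP) = 450.0 / (27.5 − 14) = 450.0/13.5 = 33.333 mL/cmH2O.
τ = R × C = 8.846 × 0.03333 L/cmH2O = 0.2948 s.
Fraction remaining at end-expiration = e^(−Te/τ) = e^(−0.22/0.2948) = 0.4741 → 47.41%.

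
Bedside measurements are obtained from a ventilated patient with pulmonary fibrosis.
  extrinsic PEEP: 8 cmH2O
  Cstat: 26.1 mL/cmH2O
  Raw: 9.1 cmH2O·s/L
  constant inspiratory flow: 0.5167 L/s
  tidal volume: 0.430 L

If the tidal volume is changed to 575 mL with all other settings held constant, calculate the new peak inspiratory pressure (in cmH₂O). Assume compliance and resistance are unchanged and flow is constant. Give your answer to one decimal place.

PIP = Vt/C + R·V̇ + PEEP (constant-flow equation of motion).
Only the elastic term changes: ΔPIP = ΔVt / C = (575 − 430) / 26.1 = 5.556 cmH2O.
Original PIP = 430/26.1 + 9.1×0.5167 + 8 = 29.177 cmH2O; new PIP = 29.177 + (5.556) = 34.733 cmH2O.

34.7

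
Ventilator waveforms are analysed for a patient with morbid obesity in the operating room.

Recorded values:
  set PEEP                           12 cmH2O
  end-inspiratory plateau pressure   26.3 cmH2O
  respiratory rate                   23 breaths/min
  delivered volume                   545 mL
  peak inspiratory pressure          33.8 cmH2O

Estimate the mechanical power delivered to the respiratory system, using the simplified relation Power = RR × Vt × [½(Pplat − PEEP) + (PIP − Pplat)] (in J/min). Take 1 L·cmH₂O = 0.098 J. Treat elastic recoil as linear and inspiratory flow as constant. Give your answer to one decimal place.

18.0

Per-breath work = Vt × [½(Pplat−PEEP) + (PIP−Pplat)] = 0.545 × [0.5×14.3 + 7.5] = 0.545 × 14.65 = 7.984 L·cmH2O.
Power = 23 × 7.984 = 183.63 L·cmH2O/min.
× 0.098 J/(L·cmH2O) → 17.996 J/min.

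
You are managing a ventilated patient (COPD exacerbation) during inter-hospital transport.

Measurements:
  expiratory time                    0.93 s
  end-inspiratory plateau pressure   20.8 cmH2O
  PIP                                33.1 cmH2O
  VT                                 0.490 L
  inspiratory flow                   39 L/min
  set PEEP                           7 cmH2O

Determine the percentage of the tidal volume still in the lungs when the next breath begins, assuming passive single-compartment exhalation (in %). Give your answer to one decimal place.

25.1

Flow: 39 L/min ÷ 60 = 0.65 L/s.
R = (PIP − Pplat)/V̇ = (33.1 − 20.8) / 0.65 = 12.3/0.65 = 18.923 cmH2O·s/L.
C = Vt/(Pplat − PEEP) = 490.0 / (20.8 − 7) = 490.0/13.8 = 35.507 mL/cmH2O.
τ = R × C = 18.923 × 0.03551 L/cmH2O = 0.672 s.
Fraction remaining at end-expiration = e^(−Te/τ) = e^(−0.93/0.672) = 0.2506 → 25.06%.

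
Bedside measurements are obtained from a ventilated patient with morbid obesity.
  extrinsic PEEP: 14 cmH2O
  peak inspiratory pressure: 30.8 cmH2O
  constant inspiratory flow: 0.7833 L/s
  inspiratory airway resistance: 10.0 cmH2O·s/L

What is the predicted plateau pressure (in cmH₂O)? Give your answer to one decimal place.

Pplat = PIP − Raw × flow = 30.8 − 10.0 × 0.7833 = 30.8 − 7.833 = 22.967 cmH2O.

23.0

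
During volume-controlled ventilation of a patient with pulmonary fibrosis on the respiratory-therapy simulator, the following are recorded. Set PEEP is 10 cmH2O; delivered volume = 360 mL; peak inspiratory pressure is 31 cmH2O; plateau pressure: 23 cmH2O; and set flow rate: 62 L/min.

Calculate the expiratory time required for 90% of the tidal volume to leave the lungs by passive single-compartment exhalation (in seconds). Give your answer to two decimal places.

Flow: 62 L/min ÷ 60 = 1.0333 L/s.
R = (PIP − Pplat)/V̇ = (31 − 23) / 1.0333 = 8.0/1.0333 = 7.742 cmH2O·s/L.
C = Vt/(Pplat − PEEP) = 360.0 / (23 − 10) = 360.0/13.0 = 27.692 mL/cmH2O.
τ = R × C = 7.742 × 0.02769 L/cmH2O = 0.2144 s.
t = −τ·ln(1 − 0.90) = −0.2144·ln(0.1) = 0.4937 s.

0.49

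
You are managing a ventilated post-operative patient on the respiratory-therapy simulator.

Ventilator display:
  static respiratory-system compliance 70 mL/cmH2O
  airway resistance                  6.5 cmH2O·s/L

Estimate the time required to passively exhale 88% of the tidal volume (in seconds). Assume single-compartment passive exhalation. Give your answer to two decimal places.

τ = R × C = 6.5 × 70 mL/cmH2O = 6.5 × 0.070 L/cmH2O = 0.455 s.
Exhaled fraction f = 1 − e^(−t/τ) → t = −τ·ln(1 − f) = −0.455·ln(0.12) = 0.9647 s.

0.96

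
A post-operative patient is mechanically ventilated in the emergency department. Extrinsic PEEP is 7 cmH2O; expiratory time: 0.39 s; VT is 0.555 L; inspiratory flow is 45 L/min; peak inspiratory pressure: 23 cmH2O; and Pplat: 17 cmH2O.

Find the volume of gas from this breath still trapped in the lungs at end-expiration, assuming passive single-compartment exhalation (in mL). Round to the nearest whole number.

231

Flow: 45 L/min ÷ 60 = 0.75 L/s.
R = (PIP − Pplat)/V̇ = (23 − 17) / 0.75 = 6.0/0.75 = 8.0 cmH2O·s/L.
C = Vt/(Pplat − PEEP) = 555.0 / (17 − 7) = 555.0/10.0 = 55.5 mL/cmH2O.
τ = R × C = 8.0 × 0.0555 L/cmH2O = 0.444 s.
Fraction remaining = e^(−Te/τ) = e^(−0.39/0.444) = 0.4155.
Trapped volume = 555.0 × 0.4155 = 230.6 mL.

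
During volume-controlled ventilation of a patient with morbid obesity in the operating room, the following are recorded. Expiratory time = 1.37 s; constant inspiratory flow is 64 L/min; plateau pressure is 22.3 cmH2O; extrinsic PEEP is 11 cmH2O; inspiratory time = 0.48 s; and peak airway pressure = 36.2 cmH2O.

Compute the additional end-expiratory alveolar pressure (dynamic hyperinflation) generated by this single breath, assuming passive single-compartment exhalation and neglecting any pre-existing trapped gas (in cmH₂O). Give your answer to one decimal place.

1.1

Flow: 64 L/min ÷ 60 = 1.0667 L/s.
Vt = flow × Ti = 1.0667 L/s × 0.48 s × 1000 mL/L = 512.02 mL.
R = (PIP − Pplat)/V̇ = (36.2 − 22.3) / 1.0667 = 13.9/1.0667 = 13.031 cmH2O·s/L.
C = Vt/(Pplat − PEEP) = 512.02 / (22.3 − 11) = 512.02/11.3 = 45.312 mL/cmH2O.
τ = R × C = 13.031 × 0.04531 L/cmH2O = 0.5904 s.
Fraction remaining = e^(−Te/τ) = e^(−1.37/0.5904) = 0.09823; trapped volume = 512.02 × 0.09823 = 50.296 mL.
Additional alveolar pressure from trapping ≈ V_trapped / C = 50.296 / 45.312 = 1.11 cmH2O.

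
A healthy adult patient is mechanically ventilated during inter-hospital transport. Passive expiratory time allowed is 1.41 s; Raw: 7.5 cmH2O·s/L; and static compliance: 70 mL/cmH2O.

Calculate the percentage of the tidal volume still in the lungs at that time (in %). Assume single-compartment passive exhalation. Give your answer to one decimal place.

6.8

τ = R × C = 7.5 × 70 mL/cmH2O = 7.5 × 0.070 L/cmH2O = 0.525 s.
Passive exhalation: V(t)/V₀ = e^(−t/τ) = e^(−1.41/0.525) = 0.06817.
Fraction remaining = 0.06817 → 6.817%.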